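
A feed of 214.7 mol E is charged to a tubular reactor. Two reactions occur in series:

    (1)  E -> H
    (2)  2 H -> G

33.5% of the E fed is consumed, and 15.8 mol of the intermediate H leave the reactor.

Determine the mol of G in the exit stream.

Conversion of E: E consumed = 1ξ₁ = 0.335 × 214.7 → ξ₁ = 71.92 mol.
H balance: n_H = 0 + 1ξ₁ − 2ξ₂ = 15.8 → ξ₂ = (1·71.92 − 15.8)/2 = 28.06 mol.
Outlet amounts (n = n₀ + Σ ν·ξ):
  E: 214.7 − 1(71.92) = 142.8
  H: 0 + 1(71.92) − 2(28.06) = 15.8
  G: 0 + 1(28.06) = 28.06

28.1 mol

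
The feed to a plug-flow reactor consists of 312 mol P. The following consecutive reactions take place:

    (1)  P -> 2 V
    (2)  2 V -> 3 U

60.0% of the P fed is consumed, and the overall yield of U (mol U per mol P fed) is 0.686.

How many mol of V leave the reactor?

Conversion of P: P consumed = 1ξ₁ = 0.6 × 312 → ξ₁ = 187.2 mol.
Yield of U: 3ξ₂ / 312 = 0.686 → ξ₂ = 71.34 mol.
Outlet amounts (n = n₀ + Σ ν·ξ):
  P: 312 − 1(187.2) = 124.8
  V: 0 + 2(187.2) − 2(71.34) = 231.7
  U: 0 + 3(71.34) = 214

232 mol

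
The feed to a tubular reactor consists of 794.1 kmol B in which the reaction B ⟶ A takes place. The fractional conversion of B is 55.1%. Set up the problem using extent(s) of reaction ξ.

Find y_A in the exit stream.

B reacted = 0.551 × 794.1 = 437.5 kmol; ν_B = −1, so ξ = 437.5/1 = 437.5 kmol.
Outlet amounts (n = n₀ + ν ξ):
  B: 794.1 − 1(437.5) = 356.6
  A: 0 + 1(437.5) = 437.5
Total out = 794.1 kmol; y_A = 437.5 / 794.1 = 0.551.

0.551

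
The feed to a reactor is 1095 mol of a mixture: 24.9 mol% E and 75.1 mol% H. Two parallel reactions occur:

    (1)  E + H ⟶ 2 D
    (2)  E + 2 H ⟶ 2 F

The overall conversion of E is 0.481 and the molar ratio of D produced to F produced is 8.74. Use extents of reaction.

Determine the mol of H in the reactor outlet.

Conversion of E: E consumed = 0.481 × 272.7 = 131.1 mol = 1ξ₁ + 1ξ₂.
Selectivity: 2ξ₁ / (2ξ₂) = 8.74 → ξ₁ = 8.74 ξ₂.
Substitute: (1·8.74 + 1) ξ₂ = 131.1 → ξ₂ = 13.46 mol, ξ₁ = 117.7 mol.
Outlet amounts (n = n₀ + Σ ν·ξ):
  E: 272.7 − 1(117.7) − 1(13.46) = 141.5
  H: 822.3 − 1(117.7) − 2(13.46) = 677.7
  D: 0 + 2(117.7) = 235.4
  F: 0 + 2(13.46) = 26.93

678 mol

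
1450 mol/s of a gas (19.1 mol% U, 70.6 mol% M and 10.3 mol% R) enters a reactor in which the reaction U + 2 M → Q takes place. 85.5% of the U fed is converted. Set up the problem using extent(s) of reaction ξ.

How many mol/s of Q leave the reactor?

U reacted = 0.855 × 277 = 236.8 mol/s; ν_U = −1, so ξ = 236.8/1 = 236.8 mol/s.
Outlet amounts (n = n₀ + ν ξ):
  U: 277 − 1(236.8) = 40.16
  M: 1024 − 2(236.8) = 550.1
  Q: 0 + 1(236.8) = 236.8
  R: 149.4 (inert)

237 mol/s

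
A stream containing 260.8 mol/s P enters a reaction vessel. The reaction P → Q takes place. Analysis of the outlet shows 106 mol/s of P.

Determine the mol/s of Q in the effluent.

155 mol/s

For P: n = n₀ − 1ξ → 106 = 260.8 − 1ξ, giving ξ = 154.8 mol/s.
Outlet amounts (n = n₀ + ν ξ):
  P: 260.8 − 1(154.8) = 106
  Q: 0 + 1(154.8) = 154.8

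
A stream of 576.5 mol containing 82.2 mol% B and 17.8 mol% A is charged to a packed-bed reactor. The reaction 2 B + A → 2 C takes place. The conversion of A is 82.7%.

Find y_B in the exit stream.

0.619

A reacted = 0.827 × 102.6 = 84.86 mol; ν_A = −1, so ξ = 84.86/1 = 84.86 mol.
Outlet amounts (n = n₀ + ν ξ):
  B: 473.9 − 2(84.86) = 304.2
  A: 102.6 − 1(84.86) = 17.75
  C: 0 + 2(84.86) = 169.7
Total out = 491.6 mol; y_B = 304.2 / 491.6 = 0.6187.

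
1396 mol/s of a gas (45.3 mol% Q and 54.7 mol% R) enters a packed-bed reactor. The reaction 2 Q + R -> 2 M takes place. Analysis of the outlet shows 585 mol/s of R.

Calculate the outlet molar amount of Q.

For R: n = n₀ − 1ξ → 585 = 763.6 − 1ξ, giving ξ = 178.6 mol/s.
Outlet amounts (n = n₀ + ν ξ):
  Q: 632.4 − 2(178.6) = 275.2
  R: 763.6 − 1(178.6) = 585
  M: 0 + 2(178.6) = 357.2

275 mol/s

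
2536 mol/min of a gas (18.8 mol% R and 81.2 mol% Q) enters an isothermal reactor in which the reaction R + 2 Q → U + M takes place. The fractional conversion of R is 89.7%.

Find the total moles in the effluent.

2110 mol/min

R reacted = 0.897 × 476.8 = 427.7 mol/min; ν_R = −1, so ξ = 427.7/1 = 427.7 mol/min.
Outlet amounts (n = n₀ + ν ξ):
  R: 476.8 − 1(427.7) = 49.11
  Q: 2059 − 2(427.7) = 1204
  U: 0 + 1(427.7) = 427.7
  M: 0 + 1(427.7) = 427.7
Total out = 49.11 + 1204 + 427.7 + 427.7 = 2108 mol/min.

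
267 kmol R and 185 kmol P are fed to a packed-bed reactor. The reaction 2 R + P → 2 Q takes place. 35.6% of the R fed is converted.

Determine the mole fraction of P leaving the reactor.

R reacted = 0.356 × 267 = 95.05 kmol; ν_R = −2, so ξ = 95.05/2 = 47.53 kmol.
Outlet amounts (n = n₀ + ν ξ):
  R: 267 − 2(47.53) = 171.9
  P: 185 − 1(47.53) = 137.5
  Q: 0 + 2(47.53) = 95.05
Total out = 404.5 kmol; y_P = 137.5 / 404.5 = 0.3399.

0.34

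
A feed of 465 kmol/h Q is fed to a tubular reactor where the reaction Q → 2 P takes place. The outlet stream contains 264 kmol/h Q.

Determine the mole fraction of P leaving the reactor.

For Q: n = n₀ − 1ξ → 264 = 465 − 1ξ, giving ξ = 201 kmol/h.
Outlet amounts (n = n₀ + ν ξ):
  Q: 465 − 1(201) = 264
  P: 0 + 2(201) = 402
Total out = 666 kmol/h; y_P = 402 / 666 = 0.6036.

0.604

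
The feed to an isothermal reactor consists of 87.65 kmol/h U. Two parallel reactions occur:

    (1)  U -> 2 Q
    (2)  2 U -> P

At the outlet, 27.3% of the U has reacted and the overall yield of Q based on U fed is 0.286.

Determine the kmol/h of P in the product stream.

5.7 kmol/h

Yield of Q: 2ξ₁ / 87.65 = 0.286 → ξ₁ = 12.53 kmol/h.
Conversion of U: 1ξ₁ + 2ξ₂ = 0.273 × 87.65 = 23.93 → ξ₂ = 5.697 kmol/h.
Outlet amounts (n = n₀ + Σ ν·ξ):
  U: 87.65 − 1(12.53) − 2(5.697) = 63.72
  Q: 0 + 2(12.53) = 25.07
  P: 0 + 1(5.697) = 5.697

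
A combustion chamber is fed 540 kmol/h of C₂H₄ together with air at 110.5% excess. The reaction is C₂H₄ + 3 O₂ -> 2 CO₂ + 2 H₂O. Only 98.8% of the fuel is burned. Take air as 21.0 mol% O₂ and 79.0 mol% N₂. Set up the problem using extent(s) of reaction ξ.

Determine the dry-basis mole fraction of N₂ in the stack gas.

0.817

Stoichiometric O₂ = 3 × 540 = 1620 kmol/h; O₂ fed = 1620 × 2.105 = 3410 kmol/h.
N₂ fed = 3410 × 79/21 = 12830 kmol/h.
Fuel reacted = 0.988 × 540 → ξ = 533.5 kmol/h.
Outlet (n = n₀ + ν ξ):
  C₂H₄: 540 − 1(533.5) = 6.48
  O₂: 3410 − 3(533.5) = 1810
  N₂: 12830 (inert)
  CO₂: 0 + 2(533.5) = 1067
  H₂O: 0 + 2(533.5) = 1067
Dry total = 15710 kmol/h; y_N₂ (dry) = 12830 / 15710 = 0.8165.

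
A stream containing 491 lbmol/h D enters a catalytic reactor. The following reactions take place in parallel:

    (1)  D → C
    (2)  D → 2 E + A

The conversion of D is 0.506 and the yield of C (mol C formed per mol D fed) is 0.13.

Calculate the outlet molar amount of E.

Yield of C: 1ξ₁ / 491 = 0.13 → ξ₁ = 63.83 lbmol/h.
Conversion of D: 1ξ₁ + 1ξ₂ = 0.506 × 491 = 248.4 → ξ₂ = 184.6 lbmol/h.
Outlet amounts (n = n₀ + Σ ν·ξ):
  D: 491 − 1(63.83) − 1(184.6) = 242.6
  C: 0 + 1(63.83) = 63.83
  E: 0 + 2(184.6) = 369.2
  A: 0 + 1(184.6) = 184.6

369 lbmol/h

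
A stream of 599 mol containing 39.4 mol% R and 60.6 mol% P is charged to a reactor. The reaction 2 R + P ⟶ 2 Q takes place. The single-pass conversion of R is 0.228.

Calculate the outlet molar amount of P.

R reacted = 0.228 × 236 = 53.81 mol; ν_R = −2, so ξ = 53.81/2 = 26.9 mol.
Outlet amounts (n = n₀ + ν ξ):
  R: 236 − 2(26.9) = 182.2
  P: 363 − 1(26.9) = 336.1
  Q: 0 + 2(26.9) = 53.81

336 mol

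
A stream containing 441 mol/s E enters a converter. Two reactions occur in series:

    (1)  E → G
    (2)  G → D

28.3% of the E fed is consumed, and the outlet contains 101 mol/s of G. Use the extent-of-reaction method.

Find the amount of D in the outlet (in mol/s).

Conversion of E: E consumed = 1ξ₁ = 0.283 × 441 → ξ₁ = 124.8 mol/s.
G balance: n_G = 0 + 1ξ₁ − 1ξ₂ = 101 → ξ₂ = (1·124.8 − 101)/1 = 23.8 mol/s.
Outlet amounts (n = n₀ + Σ ν·ξ):
  E: 441 − 1(124.8) = 316.2
  G: 0 + 1(124.8) − 1(23.8) = 101
  D: 0 + 1(23.8) = 23.8

23.8 mol/s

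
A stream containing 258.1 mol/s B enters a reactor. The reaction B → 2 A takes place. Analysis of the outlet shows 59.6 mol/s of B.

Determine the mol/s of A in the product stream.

For B: n = n₀ − 1ξ → 59.6 = 258.1 − 1ξ, giving ξ = 198.5 mol/s.
Outlet amounts (n = n₀ + ν ξ):
  B: 258.1 − 1(198.5) = 59.6
  A: 0 + 2(198.5) = 397

397 mol/s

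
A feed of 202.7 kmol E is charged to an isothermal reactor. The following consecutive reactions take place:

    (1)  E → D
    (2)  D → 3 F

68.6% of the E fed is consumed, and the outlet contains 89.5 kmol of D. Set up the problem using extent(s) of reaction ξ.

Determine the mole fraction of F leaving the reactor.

0.493

Conversion of E: E consumed = 1ξ₁ = 0.686 × 202.7 → ξ₁ = 139.1 kmol.
D balance: n_D = 0 + 1ξ₁ − 1ξ₂ = 89.5 → ξ₂ = (1·139.1 − 89.5)/1 = 49.55 kmol.
Outlet amounts (n = n₀ + Σ ν·ξ):
  E: 202.7 − 1(139.1) = 63.65
  D: 0 + 1(139.1) − 1(49.55) = 89.5
  F: 0 + 3(49.55) = 148.7
Total out = 301.8 kmol; y_F = 148.7 / 301.8 = 0.4926.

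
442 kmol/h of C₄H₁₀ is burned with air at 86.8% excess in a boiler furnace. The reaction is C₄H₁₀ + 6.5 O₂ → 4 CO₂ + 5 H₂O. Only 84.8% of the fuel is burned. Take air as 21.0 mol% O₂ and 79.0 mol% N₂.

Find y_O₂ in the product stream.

Stoichiometric O₂ = 6.5 × 442 = 2873 kmol/h; O₂ fed = 2873 × 1.868 = 5367 kmol/h.
N₂ fed = 5367 × 79/21 = 20190 kmol/h.
Fuel reacted = 0.848 × 442 → ξ = 374.8 kmol/h.
Outlet (n = n₀ + ν ξ):
  C₄H₁₀: 442 − 1(374.8) = 67.18
  O₂: 5367 − 6.5(374.8) = 2930
  N₂: 20190 (inert)
  CO₂: 0 + 4(374.8) = 1499
  H₂O: 0 + 5(374.8) = 1874
Total out = 26560 kmol/h; y_O₂ = 2930 / 26560 = 0.1103.

0.11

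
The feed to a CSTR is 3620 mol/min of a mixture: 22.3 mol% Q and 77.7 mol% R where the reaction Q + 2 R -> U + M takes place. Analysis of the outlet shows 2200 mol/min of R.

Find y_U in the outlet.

For R: n = n₀ − 2ξ → 2200 = 2813 − 2ξ, giving ξ = 306.4 mol/min.
Outlet amounts (n = n₀ + ν ξ):
  Q: 807.3 − 1(306.4) = 500.9
  R: 2813 − 2(306.4) = 2200
  U: 0 + 1(306.4) = 306.4
  M: 0 + 1(306.4) = 306.4
Total out = 3314 mol/min; y_U = 306.4 / 3314 = 0.09246.

0.0925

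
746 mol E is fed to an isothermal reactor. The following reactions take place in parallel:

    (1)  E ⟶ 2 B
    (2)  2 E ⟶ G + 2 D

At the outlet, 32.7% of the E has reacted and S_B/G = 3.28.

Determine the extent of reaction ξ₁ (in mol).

ξ₁ = 110 mol

Conversion of E: E consumed = 0.327 × 746 = 243.9 mol = 1ξ₁ + 2ξ₂.
Selectivity: 2ξ₁ / (1ξ₂) = 3.28 → ξ₁ = 1.64 ξ₂.
Substitute: (1·1.64 + 2) ξ₂ = 243.9 → ξ₂ = 67.02 mol, ξ₁ = 109.9 mol.
Outlet amounts (n = n₀ + Σ ν·ξ):
  E: 746 − 1(109.9) − 2(67.02) = 502.1
  B: 0 + 2(109.9) = 219.8
  G: 0 + 1(67.02) = 67.02
  D: 0 + 2(67.02) = 134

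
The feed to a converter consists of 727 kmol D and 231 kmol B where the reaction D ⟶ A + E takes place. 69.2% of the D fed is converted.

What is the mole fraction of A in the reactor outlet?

0.344

D reacted = 0.692 × 727 = 503.1 kmol; ν_D = −1, so ξ = 503.1/1 = 503.1 kmol.
Outlet amounts (n = n₀ + ν ξ):
  D: 727 − 1(503.1) = 223.9
  A: 0 + 1(503.1) = 503.1
  E: 0 + 1(503.1) = 503.1
  B: 231 (inert)
Total out = 1461 kmol; y_A = 503.1 / 1461 = 0.3443.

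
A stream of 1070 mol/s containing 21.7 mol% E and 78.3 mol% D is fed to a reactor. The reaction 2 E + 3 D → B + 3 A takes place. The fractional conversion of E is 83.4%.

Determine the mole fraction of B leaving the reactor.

E reacted = 0.834 × 232.2 = 193.6 mol/s; ν_E = −2, so ξ = 193.6/2 = 96.82 mol/s.
Outlet amounts (n = n₀ + ν ξ):
  E: 232.2 − 2(96.82) = 38.54
  D: 837.8 − 3(96.82) = 547.3
  B: 0 + 1(96.82) = 96.82
  A: 0 + 3(96.82) = 290.5
Total out = 973.2 mol/s; y_B = 96.82 / 973.2 = 0.09949.

0.0995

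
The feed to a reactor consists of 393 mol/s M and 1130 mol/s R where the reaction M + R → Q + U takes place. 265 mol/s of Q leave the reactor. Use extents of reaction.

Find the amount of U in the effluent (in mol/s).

For Q: n = n₀ + 1ξ → 265 = 0 + 1ξ, giving ξ = 265 mol/s.
Outlet amounts (n = n₀ + ν ξ):
  M: 393 − 1(265) = 128
  R: 1130 − 1(265) = 865
  Q: 0 + 1(265) = 265
  U: 0 + 1(265) = 265

265 mol/s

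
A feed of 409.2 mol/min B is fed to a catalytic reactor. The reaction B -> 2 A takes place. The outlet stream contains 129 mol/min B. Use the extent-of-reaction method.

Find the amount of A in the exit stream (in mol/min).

560 mol/min

For B: n = n₀ − 1ξ → 129 = 409.2 − 1ξ, giving ξ = 280.2 mol/min.
Outlet amounts (n = n₀ + ν ξ):
  B: 409.2 − 1(280.2) = 129
  A: 0 + 2(280.2) = 560.4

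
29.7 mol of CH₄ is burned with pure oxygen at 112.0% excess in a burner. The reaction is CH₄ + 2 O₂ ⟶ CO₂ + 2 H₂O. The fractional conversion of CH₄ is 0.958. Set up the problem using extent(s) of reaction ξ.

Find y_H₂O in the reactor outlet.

0.366

Stoichiometric O₂ = 2 × 29.7 = 59.4 mol; O₂ fed = 59.4 × 2.120 = 125.9 mol.
Fuel reacted = 0.958 × 29.7 → ξ = 28.45 mol.
Outlet (n = n₀ + ν ξ):
  CH₄: 29.7 − 1(28.45) = 1.247
  O₂: 125.9 − 2(28.45) = 69.02
  CO₂: 0 + 1(28.45) = 28.45
  H₂O: 0 + 2(28.45) = 56.91
Total out = 155.6 mol; y_H₂O = 56.91 / 155.6 = 0.3656.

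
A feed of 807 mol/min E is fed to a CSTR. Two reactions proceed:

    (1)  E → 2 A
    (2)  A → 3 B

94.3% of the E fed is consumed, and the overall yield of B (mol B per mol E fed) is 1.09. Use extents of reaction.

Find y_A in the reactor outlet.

Conversion of E: E consumed = 1ξ₁ = 0.943 × 807 → ξ₁ = 761 mol/min.
Yield of B: 3ξ₂ / 807 = 1.09 → ξ₂ = 293.2 mol/min.
Outlet amounts (n = n₀ + Σ ν·ξ):
  E: 807 − 1(761) = 46
  A: 0 + 2(761) − 1(293.2) = 1229
  B: 0 + 3(293.2) = 879.6
Total out = 2154 mol/min; y_A = 1229 / 2154 = 0.5704.

0.57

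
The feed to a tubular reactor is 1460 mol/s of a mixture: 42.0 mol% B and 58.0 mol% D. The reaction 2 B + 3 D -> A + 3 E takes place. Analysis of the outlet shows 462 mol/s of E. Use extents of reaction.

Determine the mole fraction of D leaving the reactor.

For E: n = n₀ + 3ξ → 462 = 0 + 3ξ, giving ξ = 154 mol/s.
Outlet amounts (n = n₀ + ν ξ):
  B: 613.2 − 2(154) = 305.2
  D: 846.8 − 3(154) = 384.8
  A: 0 + 1(154) = 154
  E: 0 + 3(154) = 462
Total out = 1306 mol/s; y_D = 384.8 / 1306 = 0.2946.

0.295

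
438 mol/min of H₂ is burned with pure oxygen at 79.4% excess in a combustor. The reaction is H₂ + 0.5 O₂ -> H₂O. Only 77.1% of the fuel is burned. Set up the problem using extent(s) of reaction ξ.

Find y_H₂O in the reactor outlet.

0.51

Stoichiometric O₂ = 0.5 × 438 = 219 mol/min; O₂ fed = 219 × 1.794 = 392.9 mol/min.
Fuel reacted = 0.771 × 438 → ξ = 337.7 mol/min.
Outlet (n = n₀ + ν ξ):
  H₂: 438 − 1(337.7) = 100.3
  O₂: 392.9 − 0.5(337.7) = 224
  H₂O: 0 + 1(337.7) = 337.7
Total out = 662 mol/min; y_H₂O = 337.7 / 662 = 0.5101.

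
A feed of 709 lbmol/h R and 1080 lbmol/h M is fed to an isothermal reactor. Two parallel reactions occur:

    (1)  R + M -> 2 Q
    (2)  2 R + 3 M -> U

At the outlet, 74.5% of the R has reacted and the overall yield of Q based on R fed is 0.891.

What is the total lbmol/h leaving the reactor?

Yield of Q: 2ξ₁ / 709 = 0.891 → ξ₁ = 315.9 lbmol/h.
Conversion of R: 1ξ₁ + 2ξ₂ = 0.745 × 709 = 528.2 → ξ₂ = 106.2 lbmol/h.
Outlet amounts (n = n₀ + Σ ν·ξ):
  R: 709 − 1(315.9) − 2(106.2) = 180.8
  M: 1080 − 1(315.9) − 3(106.2) = 445.6
  Q: 0 + 2(315.9) = 631.7
  U: 0 + 1(106.2) = 106.2
Total out = 180.8 + 445.6 + 631.7 + 106.2 = 1364 lbmol/h.

1360 lbmol/h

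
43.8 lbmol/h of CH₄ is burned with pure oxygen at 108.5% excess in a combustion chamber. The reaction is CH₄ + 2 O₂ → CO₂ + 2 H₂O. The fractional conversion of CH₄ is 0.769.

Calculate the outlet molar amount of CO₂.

Stoichiometric O₂ = 2 × 43.8 = 87.6 lbmol/h; O₂ fed = 87.6 × 2.085 = 182.6 lbmol/h.
Fuel reacted = 0.769 × 43.8 → ξ = 33.68 lbmol/h.
Outlet (n = n₀ + ν ξ):
  CH₄: 43.8 − 1(33.68) = 10.12
  O₂: 182.6 − 2(33.68) = 115.3
  CO₂: 0 + 1(33.68) = 33.68
  H₂O: 0 + 2(33.68) = 67.36

33.7 lbmol/h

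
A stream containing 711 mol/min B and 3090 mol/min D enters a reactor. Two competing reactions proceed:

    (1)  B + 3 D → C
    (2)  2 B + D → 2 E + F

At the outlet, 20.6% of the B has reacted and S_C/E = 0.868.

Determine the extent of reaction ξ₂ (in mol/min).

Conversion of B: B consumed = 0.206 × 711 = 146.5 mol/min = 1ξ₁ + 2ξ₂.
Selectivity: 1ξ₁ / (2ξ₂) = 0.868 → ξ₁ = 1.736 ξ₂.
Substitute: (1·1.736 + 2) ξ₂ = 146.5 → ξ₂ = 39.2 mol/min, ξ₁ = 68.06 mol/min.
Outlet amounts (n = n₀ + Σ ν·ξ):
  B: 711 − 1(68.06) − 2(39.2) = 564.5
  D: 3090 − 3(68.06) − 1(39.2) = 2847
  C: 0 + 1(68.06) = 68.06
  E: 0 + 2(39.2) = 78.41
  F: 0 + 1(39.2) = 39.2

ξ₂ = 39.2 mol/min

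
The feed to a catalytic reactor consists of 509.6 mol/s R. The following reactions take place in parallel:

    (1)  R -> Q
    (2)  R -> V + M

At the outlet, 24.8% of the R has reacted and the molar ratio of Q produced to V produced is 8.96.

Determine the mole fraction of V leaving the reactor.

Conversion of R: R consumed = 0.248 × 509.6 = 126.4 mol/s = 1ξ₁ + 1ξ₂.
Selectivity: 1ξ₁ / (1ξ₂) = 8.96 → ξ₁ = 8.96 ξ₂.
Substitute: (1·8.96 + 1) ξ₂ = 126.4 → ξ₂ = 12.69 mol/s, ξ₁ = 113.7 mol/s.
Outlet amounts (n = n₀ + Σ ν·ξ):
  R: 509.6 − 1(113.7) − 1(12.69) = 383.2
  Q: 0 + 1(113.7) = 113.7
  V: 0 + 1(12.69) = 12.69
  M: 0 + 1(12.69) = 12.69
Total out = 522.3 mol/s; y_V = 12.69 / 522.3 = 0.02429.

0.0243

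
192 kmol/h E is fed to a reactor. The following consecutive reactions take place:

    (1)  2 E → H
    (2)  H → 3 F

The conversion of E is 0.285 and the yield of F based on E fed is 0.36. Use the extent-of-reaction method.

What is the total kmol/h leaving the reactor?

Conversion of E: E consumed = 2ξ₁ = 0.285 × 192 → ξ₁ = 27.36 kmol/h.
Yield of F: 3ξ₂ / 192 = 0.36 → ξ₂ = 23.04 kmol/h.
Outlet amounts (n = n₀ + Σ ν·ξ):
  E: 192 − 2(27.36) = 137.3
  H: 0 + 1(27.36) − 1(23.04) = 4.32
  F: 0 + 3(23.04) = 69.12
Total out = 137.3 + 4.32 + 69.12 = 210.7 kmol/h.

211 kmol/h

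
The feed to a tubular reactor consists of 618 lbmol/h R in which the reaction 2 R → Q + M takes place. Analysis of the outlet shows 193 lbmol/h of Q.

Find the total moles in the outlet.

618 lbmol/h

For Q: n = n₀ + 1ξ → 193 = 0 + 1ξ, giving ξ = 193 lbmol/h.
Outlet amounts (n = n₀ + ν ξ):
  R: 618 − 2(193) = 232
  Q: 0 + 1(193) = 193
  M: 0 + 1(193) = 193
Total out = 232 + 193 + 193 = 618 lbmol/h.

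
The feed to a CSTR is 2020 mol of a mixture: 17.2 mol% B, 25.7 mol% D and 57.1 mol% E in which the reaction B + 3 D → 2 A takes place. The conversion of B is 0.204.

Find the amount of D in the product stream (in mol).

307 mol

B reacted = 0.204 × 347.4 = 70.88 mol; ν_B = −1, so ξ = 70.88/1 = 70.88 mol.
Outlet amounts (n = n₀ + ν ξ):
  B: 347.4 − 1(70.88) = 276.6
  D: 519.1 − 3(70.88) = 306.5
  A: 0 + 2(70.88) = 141.8
  E: 1153 (inert)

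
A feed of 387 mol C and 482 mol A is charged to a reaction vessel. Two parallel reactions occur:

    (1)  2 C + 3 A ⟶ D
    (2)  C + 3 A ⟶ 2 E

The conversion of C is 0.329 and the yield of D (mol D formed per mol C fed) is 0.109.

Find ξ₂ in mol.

Yield of D: 1ξ₁ / 387 = 0.109 → ξ₁ = 42.18 mol.
Conversion of C: 2ξ₁ + 1ξ₂ = 0.329 × 387 = 127.3 → ξ₂ = 42.96 mol.
Outlet amounts (n = n₀ + Σ ν·ξ):
  C: 387 − 2(42.18) − 1(42.96) = 259.7
  A: 482 − 3(42.18) − 3(42.96) = 226.6
  D: 0 + 1(42.18) = 42.18
  E: 0 + 2(42.96) = 85.91

ξ₂ = 43 mol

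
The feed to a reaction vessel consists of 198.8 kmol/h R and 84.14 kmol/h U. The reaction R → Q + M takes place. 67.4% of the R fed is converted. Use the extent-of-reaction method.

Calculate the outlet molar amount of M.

134 kmol/h

R reacted = 0.674 × 198.8 = 134 kmol/h; ν_R = −1, so ξ = 134/1 = 134 kmol/h.
Outlet amounts (n = n₀ + ν ξ):
  R: 198.8 − 1(134) = 64.81
  Q: 0 + 1(134) = 134
  M: 0 + 1(134) = 134
  U: 84.14 (inert)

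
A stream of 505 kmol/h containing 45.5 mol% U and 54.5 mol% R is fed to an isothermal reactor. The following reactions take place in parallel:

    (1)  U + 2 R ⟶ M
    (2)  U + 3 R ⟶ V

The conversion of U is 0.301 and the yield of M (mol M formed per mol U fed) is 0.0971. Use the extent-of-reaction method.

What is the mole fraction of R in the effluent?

Yield of M: 1ξ₁ / 229.8 = 0.0971 → ξ₁ = 22.31 kmol/h.
Conversion of U: 1ξ₁ + 1ξ₂ = 0.301 × 229.8 = 69.16 → ξ₂ = 46.85 kmol/h.
Outlet amounts (n = n₀ + Σ ν·ξ):
  U: 229.8 − 1(22.31) − 1(46.85) = 160.6
  R: 275.2 − 2(22.31) − 3(46.85) = 90.05
  M: 0 + 1(22.31) = 22.31
  V: 0 + 1(46.85) = 46.85
Total out = 319.8 kmol/h; y_R = 90.05 / 319.8 = 0.2816.

0.282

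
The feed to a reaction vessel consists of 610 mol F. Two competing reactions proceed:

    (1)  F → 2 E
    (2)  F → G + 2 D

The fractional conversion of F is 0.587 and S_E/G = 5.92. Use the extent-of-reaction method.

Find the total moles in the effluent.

Conversion of F: F consumed = 0.587 × 610 = 358.1 mol = 1ξ₁ + 1ξ₂.
Selectivity: 2ξ₁ / (1ξ₂) = 5.92 → ξ₁ = 2.96 ξ₂.
Substitute: (1·2.96 + 1) ξ₂ = 358.1 → ξ₂ = 90.42 mol, ξ₁ = 267.6 mol.
Outlet amounts (n = n₀ + Σ ν·ξ):
  F: 610 − 1(267.6) − 1(90.42) = 251.9
  E: 0 + 2(267.6) = 535.3
  G: 0 + 1(90.42) = 90.42
  D: 0 + 2(90.42) = 180.8
Total out = 251.9 + 535.3 + 90.42 + 180.8 = 1058 mol.

1060 mol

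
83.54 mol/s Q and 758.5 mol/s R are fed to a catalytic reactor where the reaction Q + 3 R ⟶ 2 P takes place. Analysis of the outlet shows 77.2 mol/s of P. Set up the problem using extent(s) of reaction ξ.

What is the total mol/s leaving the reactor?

For P: n = n₀ + 2ξ → 77.2 = 0 + 2ξ, giving ξ = 38.6 mol/s.
Outlet amounts (n = n₀ + ν ξ):
  Q: 83.54 − 1(38.6) = 44.94
  R: 758.5 − 3(38.6) = 642.7
  P: 0 + 2(38.6) = 77.2
Total out = 44.94 + 642.7 + 77.2 = 764.8 mol/s.

765 mol/s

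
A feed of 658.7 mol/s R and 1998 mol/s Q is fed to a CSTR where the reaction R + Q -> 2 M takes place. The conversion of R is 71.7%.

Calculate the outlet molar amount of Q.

R reacted = 0.717 × 658.7 = 472.3 mol/s; ν_R = −1, so ξ = 472.3/1 = 472.3 mol/s.
Outlet amounts (n = n₀ + ν ξ):
  R: 658.7 − 1(472.3) = 186.4
  Q: 1998 − 1(472.3) = 1526
  M: 0 + 2(472.3) = 944.6

1530 mol/s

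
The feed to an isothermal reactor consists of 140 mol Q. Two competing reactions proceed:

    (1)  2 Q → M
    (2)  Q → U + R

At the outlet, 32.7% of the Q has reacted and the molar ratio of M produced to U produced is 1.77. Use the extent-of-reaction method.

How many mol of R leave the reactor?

10.1 mol

Conversion of Q: Q consumed = 0.327 × 140 = 45.78 mol = 2ξ₁ + 1ξ₂.
Selectivity: 1ξ₁ / (1ξ₂) = 1.77 → ξ₁ = 1.77 ξ₂.
Substitute: (2·1.77 + 1) ξ₂ = 45.78 → ξ₂ = 10.08 mol, ξ₁ = 17.85 mol.
Outlet amounts (n = n₀ + Σ ν·ξ):
  Q: 140 − 2(17.85) − 1(10.08) = 94.22
  M: 0 + 1(17.85) = 17.85
  U: 0 + 1(10.08) = 10.08
  R: 0 + 1(10.08) = 10.08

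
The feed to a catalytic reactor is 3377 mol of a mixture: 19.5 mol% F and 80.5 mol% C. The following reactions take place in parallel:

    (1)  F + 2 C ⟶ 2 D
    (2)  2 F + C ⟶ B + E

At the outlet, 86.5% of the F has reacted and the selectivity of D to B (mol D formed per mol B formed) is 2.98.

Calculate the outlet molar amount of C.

2070 mol

Conversion of F: F consumed = 0.865 × 658.5 = 569.6 mol = 1ξ₁ + 2ξ₂.
Selectivity: 2ξ₁ / (1ξ₂) = 2.98 → ξ₁ = 1.49 ξ₂.
Substitute: (1·1.49 + 2) ξ₂ = 569.6 → ξ₂ = 163.2 mol, ξ₁ = 243.2 mol.
Outlet amounts (n = n₀ + Σ ν·ξ):
  F: 658.5 − 1(243.2) − 2(163.2) = 88.9
  C: 2718 − 2(243.2) − 1(163.2) = 2069
  D: 0 + 2(243.2) = 486.4
  B: 0 + 1(163.2) = 163.2
  E: 0 + 1(163.2) = 163.2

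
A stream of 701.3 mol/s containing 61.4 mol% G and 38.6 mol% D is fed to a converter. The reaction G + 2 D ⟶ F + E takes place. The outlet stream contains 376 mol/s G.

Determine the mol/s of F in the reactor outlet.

54.6 mol/s

For G: n = n₀ − 1ξ → 376 = 430.6 − 1ξ, giving ξ = 54.6 mol/s.
Outlet amounts (n = n₀ + ν ξ):
  G: 430.6 − 1(54.6) = 376
  D: 270.7 − 2(54.6) = 161.5
  F: 0 + 1(54.6) = 54.6
  E: 0 + 1(54.6) = 54.6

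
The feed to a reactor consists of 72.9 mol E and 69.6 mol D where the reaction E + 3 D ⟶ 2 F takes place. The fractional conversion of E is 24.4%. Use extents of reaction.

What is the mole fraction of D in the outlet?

E reacted = 0.244 × 72.9 = 17.79 mol; ν_E = −1, so ξ = 17.79/1 = 17.79 mol.
Outlet amounts (n = n₀ + ν ξ):
  E: 72.9 − 1(17.79) = 55.11
  D: 69.6 − 3(17.79) = 16.24
  F: 0 + 2(17.79) = 35.58
Total out = 106.9 mol; y_D = 16.24 / 106.9 = 0.1519.

0.152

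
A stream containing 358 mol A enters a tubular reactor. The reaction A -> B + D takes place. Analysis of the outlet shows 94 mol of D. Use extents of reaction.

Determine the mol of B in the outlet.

94 mol

For D: n = n₀ + 1ξ → 94 = 0 + 1ξ, giving ξ = 94 mol.
Outlet amounts (n = n₀ + ν ξ):
  A: 358 − 1(94) = 264
  B: 0 + 1(94) = 94
  D: 0 + 1(94) = 94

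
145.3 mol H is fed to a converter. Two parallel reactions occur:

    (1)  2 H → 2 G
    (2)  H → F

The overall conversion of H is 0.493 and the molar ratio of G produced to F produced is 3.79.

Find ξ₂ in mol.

ξ₂ = 15 mol

Conversion of H: H consumed = 0.493 × 145.3 = 71.63 mol = 2ξ₁ + 1ξ₂.
Selectivity: 2ξ₁ / (1ξ₂) = 3.79 → ξ₁ = 1.895 ξ₂.
Substitute: (2·1.895 + 1) ξ₂ = 71.63 → ξ₂ = 14.95 mol, ξ₁ = 28.34 mol.
Outlet amounts (n = n₀ + Σ ν·ξ):
  H: 145.3 − 2(28.34) − 1(14.95) = 73.67
  G: 0 + 2(28.34) = 56.68
  F: 0 + 1(14.95) = 14.95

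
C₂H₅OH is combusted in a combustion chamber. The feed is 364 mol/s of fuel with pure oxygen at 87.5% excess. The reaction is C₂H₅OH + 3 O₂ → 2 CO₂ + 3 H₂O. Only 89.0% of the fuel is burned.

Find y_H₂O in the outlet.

Stoichiometric O₂ = 3 × 364 = 1092 mol/s; O₂ fed = 1092 × 1.875 = 2048 mol/s.
Fuel reacted = 0.89 × 364 → ξ = 324 mol/s.
Outlet (n = n₀ + ν ξ):
  C₂H₅OH: 364 − 1(324) = 40.04
  O₂: 2048 − 3(324) = 1076
  CO₂: 0 + 2(324) = 647.9
  H₂O: 0 + 3(324) = 971.9
Total out = 2735 mol/s; y_H₂O = 971.9 / 2735 = 0.3553.

0.355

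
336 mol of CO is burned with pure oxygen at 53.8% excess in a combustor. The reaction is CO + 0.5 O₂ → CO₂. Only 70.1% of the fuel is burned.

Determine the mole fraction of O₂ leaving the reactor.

Stoichiometric O₂ = 0.5 × 336 = 168 mol; O₂ fed = 168 × 1.538 = 258.4 mol.
Fuel reacted = 0.701 × 336 → ξ = 235.5 mol.
Outlet (n = n₀ + ν ξ):
  CO: 336 − 1(235.5) = 100.5
  O₂: 258.4 − 0.5(235.5) = 140.6
  CO₂: 0 + 1(235.5) = 235.5
Total out = 476.6 mol; y_O₂ = 140.6 / 476.6 = 0.295.

0.295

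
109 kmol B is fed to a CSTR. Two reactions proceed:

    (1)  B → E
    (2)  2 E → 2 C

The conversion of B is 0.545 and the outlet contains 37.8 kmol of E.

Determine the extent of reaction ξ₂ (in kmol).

Conversion of B: B consumed = 1ξ₁ = 0.545 × 109 → ξ₁ = 59.41 kmol.
E balance: n_E = 0 + 1ξ₁ − 2ξ₂ = 37.8 → ξ₂ = (1·59.41 − 37.8)/2 = 10.8 kmol.
Outlet amounts (n = n₀ + Σ ν·ξ):
  B: 109 − 1(59.41) = 49.59
  E: 0 + 1(59.41) − 2(10.8) = 37.8
  C: 0 + 2(10.8) = 21.61

ξ₂ = 10.8 kmol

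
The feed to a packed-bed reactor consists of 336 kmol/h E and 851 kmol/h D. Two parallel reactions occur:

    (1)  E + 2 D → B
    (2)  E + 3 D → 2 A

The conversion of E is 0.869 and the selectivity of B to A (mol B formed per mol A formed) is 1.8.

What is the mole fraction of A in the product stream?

Conversion of E: E consumed = 0.869 × 336 = 292 kmol/h = 1ξ₁ + 1ξ₂.
Selectivity: 1ξ₁ / (2ξ₂) = 1.8 → ξ₁ = 3.6 ξ₂.
Substitute: (1·3.6 + 1) ξ₂ = 292 → ξ₂ = 63.47 kmol/h, ξ₁ = 228.5 kmol/h.
Outlet amounts (n = n₀ + Σ ν·ξ):
  E: 336 − 1(228.5) − 1(63.47) = 44.02
  D: 851 − 2(228.5) − 3(63.47) = 203.6
  B: 0 + 1(228.5) = 228.5
  A: 0 + 2(63.47) = 126.9
Total out = 603 kmol/h; y_A = 126.9 / 603 = 0.2105.

0.211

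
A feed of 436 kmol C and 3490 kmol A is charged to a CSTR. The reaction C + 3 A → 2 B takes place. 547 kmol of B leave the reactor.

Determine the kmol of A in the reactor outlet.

2670 kmol

For B: n = n₀ + 2ξ → 547 = 0 + 2ξ, giving ξ = 273.5 kmol.
Outlet amounts (n = n₀ + ν ξ):
  C: 436 − 1(273.5) = 162.5
  A: 3490 − 3(273.5) = 2670
  B: 0 + 2(273.5) = 547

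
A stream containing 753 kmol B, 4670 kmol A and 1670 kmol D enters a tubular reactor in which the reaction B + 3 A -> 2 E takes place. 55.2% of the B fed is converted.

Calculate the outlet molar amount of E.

831 kmol

B reacted = 0.552 × 753 = 415.7 kmol; ν_B = −1, so ξ = 415.7/1 = 415.7 kmol.
Outlet amounts (n = n₀ + ν ξ):
  B: 753 − 1(415.7) = 337.3
  A: 4670 − 3(415.7) = 3423
  E: 0 + 2(415.7) = 831.3
  D: 1670 (inert)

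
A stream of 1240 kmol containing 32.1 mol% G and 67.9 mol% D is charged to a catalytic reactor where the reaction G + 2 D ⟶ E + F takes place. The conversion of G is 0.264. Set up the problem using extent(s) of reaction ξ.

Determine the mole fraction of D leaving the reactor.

0.557

G reacted = 0.264 × 398 = 105.1 kmol; ν_G = −1, so ξ = 105.1/1 = 105.1 kmol.
Outlet amounts (n = n₀ + ν ξ):
  G: 398 − 1(105.1) = 293
  D: 842 − 2(105.1) = 631.8
  E: 0 + 1(105.1) = 105.1
  F: 0 + 1(105.1) = 105.1
Total out = 1135 kmol; y_D = 631.8 / 1135 = 0.5567.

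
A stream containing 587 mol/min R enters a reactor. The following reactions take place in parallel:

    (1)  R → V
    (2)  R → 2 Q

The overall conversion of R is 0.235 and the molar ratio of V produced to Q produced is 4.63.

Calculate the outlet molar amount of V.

Conversion of R: R consumed = 0.235 × 587 = 137.9 mol/min = 1ξ₁ + 1ξ₂.
Selectivity: 1ξ₁ / (2ξ₂) = 4.63 → ξ₁ = 9.26 ξ₂.
Substitute: (1·9.26 + 1) ξ₂ = 137.9 → ξ₂ = 13.44 mol/min, ξ₁ = 124.5 mol/min.
Outlet amounts (n = n₀ + Σ ν·ξ):
  R: 587 − 1(124.5) − 1(13.44) = 449.1
  V: 0 + 1(124.5) = 124.5
  Q: 0 + 2(13.44) = 26.89

125 mol/min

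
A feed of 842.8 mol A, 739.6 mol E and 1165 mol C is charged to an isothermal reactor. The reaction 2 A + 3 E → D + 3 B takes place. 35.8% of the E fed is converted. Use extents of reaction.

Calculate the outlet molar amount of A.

E reacted = 0.358 × 739.6 = 264.8 mol; ν_E = −3, so ξ = 264.8/3 = 88.26 mol.
Outlet amounts (n = n₀ + ν ξ):
  A: 842.8 − 2(88.26) = 666.3
  E: 739.6 − 3(88.26) = 474.8
  D: 0 + 1(88.26) = 88.26
  B: 0 + 3(88.26) = 264.8
  C: 1165 (inert)

666 mol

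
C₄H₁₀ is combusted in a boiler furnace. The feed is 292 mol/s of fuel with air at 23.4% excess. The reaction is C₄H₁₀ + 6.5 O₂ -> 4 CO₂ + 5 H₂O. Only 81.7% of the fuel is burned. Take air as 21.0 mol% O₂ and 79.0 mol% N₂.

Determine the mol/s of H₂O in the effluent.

Stoichiometric O₂ = 6.5 × 292 = 1898 mol/s; O₂ fed = 1898 × 1.234 = 2342 mol/s.
N₂ fed = 2342 × 79/21 = 8811 mol/s.
Fuel reacted = 0.817 × 292 → ξ = 238.6 mol/s.
Outlet (n = n₀ + ν ξ):
  C₄H₁₀: 292 − 1(238.6) = 53.44
  O₂: 2342 − 6.5(238.6) = 791.5
  N₂: 8811 (inert)
  CO₂: 0 + 4(238.6) = 954.3
  H₂O: 0 + 5(238.6) = 1193

1190 mol/s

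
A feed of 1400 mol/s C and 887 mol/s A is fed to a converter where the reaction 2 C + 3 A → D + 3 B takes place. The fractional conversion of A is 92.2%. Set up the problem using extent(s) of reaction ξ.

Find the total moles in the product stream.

2010 mol/s

A reacted = 0.922 × 887 = 817.8 mol/s; ν_A = −3, so ξ = 817.8/3 = 272.6 mol/s.
Outlet amounts (n = n₀ + ν ξ):
  C: 1400 − 2(272.6) = 854.8
  A: 887 − 3(272.6) = 69.19
  D: 0 + 1(272.6) = 272.6
  B: 0 + 3(272.6) = 817.8
Total out = 854.8 + 69.19 + 272.6 + 817.8 = 2014 mol/s.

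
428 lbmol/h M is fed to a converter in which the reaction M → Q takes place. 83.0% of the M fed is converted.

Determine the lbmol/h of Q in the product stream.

355 lbmol/h

M reacted = 0.83 × 428 = 355.2 lbmol/h; ν_M = −1, so ξ = 355.2/1 = 355.2 lbmol/h.
Outlet amounts (n = n₀ + ν ξ):
  M: 428 − 1(355.2) = 72.76
  Q: 0 + 1(355.2) = 355.2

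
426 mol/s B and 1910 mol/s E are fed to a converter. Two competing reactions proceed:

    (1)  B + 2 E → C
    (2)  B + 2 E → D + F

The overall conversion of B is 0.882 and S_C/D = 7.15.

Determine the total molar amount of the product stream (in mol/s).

Conversion of B: B consumed = 0.882 × 426 = 375.7 mol/s = 1ξ₁ + 1ξ₂.
Selectivity: 1ξ₁ / (1ξ₂) = 7.15 → ξ₁ = 7.15 ξ₂.
Substitute: (1·7.15 + 1) ξ₂ = 375.7 → ξ₂ = 46.1 mol/s, ξ₁ = 329.6 mol/s.
Outlet amounts (n = n₀ + Σ ν·ξ):
  B: 426 − 1(329.6) − 1(46.1) = 50.27
  E: 1910 − 2(329.6) − 2(46.1) = 1159
  C: 0 + 1(329.6) = 329.6
  D: 0 + 1(46.1) = 46.1
  F: 0 + 1(46.1) = 46.1
Total out = 50.27 + 1159 + 329.6 + 46.1 + 46.1 = 1631 mol/s.

1630 mol/s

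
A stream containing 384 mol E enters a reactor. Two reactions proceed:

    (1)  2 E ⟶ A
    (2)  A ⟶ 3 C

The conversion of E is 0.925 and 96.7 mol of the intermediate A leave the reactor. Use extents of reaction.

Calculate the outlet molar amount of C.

Conversion of E: E consumed = 2ξ₁ = 0.925 × 384 → ξ₁ = 177.6 mol.
A balance: n_A = 0 + 1ξ₁ − 1ξ₂ = 96.7 → ξ₂ = (1·177.6 − 96.7)/1 = 80.9 mol.
Outlet amounts (n = n₀ + Σ ν·ξ):
  E: 384 − 2(177.6) = 28.8
  A: 0 + 1(177.6) − 1(80.9) = 96.7
  C: 0 + 3(80.9) = 242.7

243 mol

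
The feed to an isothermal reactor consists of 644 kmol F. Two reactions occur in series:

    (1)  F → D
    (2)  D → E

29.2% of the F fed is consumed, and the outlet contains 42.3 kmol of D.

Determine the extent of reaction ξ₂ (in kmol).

Conversion of F: F consumed = 1ξ₁ = 0.292 × 644 → ξ₁ = 188 kmol.
D balance: n_D = 0 + 1ξ₁ − 1ξ₂ = 42.3 → ξ₂ = (1·188 − 42.3)/1 = 145.7 kmol.
Outlet amounts (n = n₀ + Σ ν·ξ):
  F: 644 − 1(188) = 456
  D: 0 + 1(188) − 1(145.7) = 42.3
  E: 0 + 1(145.7) = 145.7

ξ₂ = 146 kmol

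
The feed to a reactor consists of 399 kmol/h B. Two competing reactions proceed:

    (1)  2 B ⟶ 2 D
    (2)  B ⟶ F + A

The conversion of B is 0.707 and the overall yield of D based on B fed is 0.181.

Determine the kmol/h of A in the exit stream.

210 kmol/h

Yield of D: 2ξ₁ / 399 = 0.181 → ξ₁ = 36.11 kmol/h.
Conversion of B: 2ξ₁ + 1ξ₂ = 0.707 × 399 = 282.1 → ξ₂ = 209.9 kmol/h.
Outlet amounts (n = n₀ + Σ ν·ξ):
  B: 399 − 2(36.11) − 1(209.9) = 116.9
  D: 0 + 2(36.11) = 72.22
  F: 0 + 1(209.9) = 209.9
  A: 0 + 1(209.9) = 209.9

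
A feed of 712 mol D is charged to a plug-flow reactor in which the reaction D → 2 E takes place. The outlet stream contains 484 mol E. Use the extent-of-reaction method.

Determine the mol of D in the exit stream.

470 mol

For E: n = n₀ + 2ξ → 484 = 0 + 2ξ, giving ξ = 242 mol.
Outlet amounts (n = n₀ + ν ξ):
  D: 712 − 1(242) = 470
  E: 0 + 2(242) = 484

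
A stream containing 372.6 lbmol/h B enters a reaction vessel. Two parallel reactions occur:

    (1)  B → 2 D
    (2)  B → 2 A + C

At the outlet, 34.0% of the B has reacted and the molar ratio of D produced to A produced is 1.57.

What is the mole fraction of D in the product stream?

0.282

Conversion of B: B consumed = 0.34 × 372.6 = 126.7 lbmol/h = 1ξ₁ + 1ξ₂.
Selectivity: 2ξ₁ / (2ξ₂) = 1.57 → ξ₁ = 1.57 ξ₂.
Substitute: (1·1.57 + 1) ξ₂ = 126.7 → ξ₂ = 49.29 lbmol/h, ξ₁ = 77.39 lbmol/h.
Outlet amounts (n = n₀ + Σ ν·ξ):
  B: 372.6 − 1(77.39) − 1(49.29) = 245.9
  D: 0 + 2(77.39) = 154.8
  A: 0 + 2(49.29) = 98.59
  C: 0 + 1(49.29) = 49.29
Total out = 548.6 lbmol/h; y_D = 154.8 / 548.6 = 0.2822.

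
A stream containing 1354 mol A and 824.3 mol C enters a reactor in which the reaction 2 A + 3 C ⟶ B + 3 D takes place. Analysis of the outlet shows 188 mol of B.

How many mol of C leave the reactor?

For B: n = n₀ + 1ξ → 188 = 0 + 1ξ, giving ξ = 188 mol.
Outlet amounts (n = n₀ + ν ξ):
  A: 1354 − 2(188) = 978
  C: 824.3 − 3(188) = 260.3
  B: 0 + 1(188) = 188
  D: 0 + 3(188) = 564

260 mol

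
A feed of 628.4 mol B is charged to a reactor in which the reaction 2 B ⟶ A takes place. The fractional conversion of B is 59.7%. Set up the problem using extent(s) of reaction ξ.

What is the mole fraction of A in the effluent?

B reacted = 0.597 × 628.4 = 375.2 mol; ν_B = −2, so ξ = 375.2/2 = 187.6 mol.
Outlet amounts (n = n₀ + ν ξ):
  B: 628.4 − 2(187.6) = 253.2
  A: 0 + 1(187.6) = 187.6
Total out = 440.8 mol; y_A = 187.6 / 440.8 = 0.4255.

0.426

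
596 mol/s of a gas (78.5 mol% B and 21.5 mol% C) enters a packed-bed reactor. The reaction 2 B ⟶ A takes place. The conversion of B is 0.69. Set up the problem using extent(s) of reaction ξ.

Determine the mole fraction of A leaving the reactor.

B reacted = 0.69 × 467.9 = 322.8 mol/s; ν_B = −2, so ξ = 322.8/2 = 161.4 mol/s.
Outlet amounts (n = n₀ + ν ξ):
  B: 467.9 − 2(161.4) = 145
  A: 0 + 1(161.4) = 161.4
  C: 128.1 (inert)
Total out = 434.6 mol/s; y_A = 161.4 / 434.6 = 0.3714.

0.371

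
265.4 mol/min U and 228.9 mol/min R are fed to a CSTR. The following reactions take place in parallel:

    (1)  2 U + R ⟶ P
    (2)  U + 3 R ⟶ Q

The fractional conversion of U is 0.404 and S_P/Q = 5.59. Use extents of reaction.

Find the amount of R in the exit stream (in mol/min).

153 mol/min

Conversion of U: U consumed = 0.404 × 265.4 = 107.2 mol/min = 2ξ₁ + 1ξ₂.
Selectivity: 1ξ₁ / (1ξ₂) = 5.59 → ξ₁ = 5.59 ξ₂.
Substitute: (2·5.59 + 1) ξ₂ = 107.2 → ξ₂ = 8.803 mol/min, ξ₁ = 49.21 mol/min.
Outlet amounts (n = n₀ + Σ ν·ξ):
  U: 265.4 − 2(49.21) − 1(8.803) = 158.2
  R: 228.9 − 1(49.21) − 3(8.803) = 153.3
  P: 0 + 1(49.21) = 49.21
  Q: 0 + 1(8.803) = 8.803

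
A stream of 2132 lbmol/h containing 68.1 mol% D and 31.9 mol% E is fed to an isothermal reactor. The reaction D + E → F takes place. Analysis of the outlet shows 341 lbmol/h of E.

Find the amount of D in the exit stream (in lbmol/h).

1110 lbmol/h

For E: n = n₀ − 1ξ → 341 = 680.1 − 1ξ, giving ξ = 339.1 lbmol/h.
Outlet amounts (n = n₀ + ν ξ):
  D: 1452 − 1(339.1) = 1113
  E: 680.1 − 1(339.1) = 341
  F: 0 + 1(339.1) = 339.1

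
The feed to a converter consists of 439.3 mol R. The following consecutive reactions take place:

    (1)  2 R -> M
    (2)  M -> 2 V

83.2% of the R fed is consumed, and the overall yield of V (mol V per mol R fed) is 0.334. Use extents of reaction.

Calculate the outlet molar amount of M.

109 mol

Conversion of R: R consumed = 2ξ₁ = 0.832 × 439.3 → ξ₁ = 182.7 mol.
Yield of V: 2ξ₂ / 439.3 = 0.334 → ξ₂ = 73.36 mol.
Outlet amounts (n = n₀ + Σ ν·ξ):
  R: 439.3 − 2(182.7) = 73.8
  M: 0 + 1(182.7) − 1(73.36) = 109.4
  V: 0 + 2(73.36) = 146.7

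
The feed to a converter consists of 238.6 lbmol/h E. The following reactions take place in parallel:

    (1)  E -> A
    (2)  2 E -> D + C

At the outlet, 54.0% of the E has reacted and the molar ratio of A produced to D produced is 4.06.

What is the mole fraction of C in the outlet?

Conversion of E: E consumed = 0.54 × 238.6 = 128.8 lbmol/h = 1ξ₁ + 2ξ₂.
Selectivity: 1ξ₁ / (1ξ₂) = 4.06 → ξ₁ = 4.06 ξ₂.
Substitute: (1·4.06 + 2) ξ₂ = 128.8 → ξ₂ = 21.26 lbmol/h, ξ₁ = 86.32 lbmol/h.
Outlet amounts (n = n₀ + Σ ν·ξ):
  E: 238.6 − 1(86.32) − 2(21.26) = 109.8
  A: 0 + 1(86.32) = 86.32
  D: 0 + 1(21.26) = 21.26
  C: 0 + 1(21.26) = 21.26
Total out = 238.6 lbmol/h; y_C = 21.26 / 238.6 = 0.08911.

0.0891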